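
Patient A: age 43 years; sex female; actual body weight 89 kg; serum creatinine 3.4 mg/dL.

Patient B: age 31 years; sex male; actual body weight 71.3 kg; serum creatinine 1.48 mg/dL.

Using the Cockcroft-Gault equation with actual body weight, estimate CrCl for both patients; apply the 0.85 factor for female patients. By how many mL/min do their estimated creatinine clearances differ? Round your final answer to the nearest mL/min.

Patient A: CrCl = (140 − 43) × 89 / (72 × 3.4) × 0.85 = 8633.0 / 244.80 × 0.85 ≈ 30.0 mL/min
Patient B: CrCl = (140 − 31) × 71.3 / (72 × 1.48) = 7771.7 / 106.56 ≈ 72.9 mL/min
|30.0 − 72.9| = 42.9 mL/min

43 mL/min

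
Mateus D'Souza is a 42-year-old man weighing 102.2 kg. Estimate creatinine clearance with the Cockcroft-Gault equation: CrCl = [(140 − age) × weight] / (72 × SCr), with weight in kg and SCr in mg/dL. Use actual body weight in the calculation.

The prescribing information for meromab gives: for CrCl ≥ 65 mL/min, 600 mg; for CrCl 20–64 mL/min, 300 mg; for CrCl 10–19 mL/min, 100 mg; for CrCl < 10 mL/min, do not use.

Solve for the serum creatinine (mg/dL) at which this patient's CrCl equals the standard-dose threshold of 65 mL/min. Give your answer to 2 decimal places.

2.14 mg/dL

Standard dose requires CrCl ≥ 65 mL/min.
Set (140 − 42) × 102.2 / (72 × SCr) = 65
SCr = (140 − 42) × 102.2 / (72 × 65) = 2.140 mg/dL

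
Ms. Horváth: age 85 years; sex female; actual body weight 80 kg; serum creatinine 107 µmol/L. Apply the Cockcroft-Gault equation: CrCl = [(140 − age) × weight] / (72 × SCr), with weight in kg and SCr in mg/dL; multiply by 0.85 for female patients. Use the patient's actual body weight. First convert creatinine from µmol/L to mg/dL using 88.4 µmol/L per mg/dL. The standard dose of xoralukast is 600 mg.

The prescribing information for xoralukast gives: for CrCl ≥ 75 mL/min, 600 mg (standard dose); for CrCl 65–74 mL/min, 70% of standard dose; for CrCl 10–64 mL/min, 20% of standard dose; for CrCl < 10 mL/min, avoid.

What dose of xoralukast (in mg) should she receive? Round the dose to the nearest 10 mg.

SCr = 107 / 88.4 = 1.21 mg/dL
CrCl = (140 − 85) × 80 / (72 × 1.21) × 0.85 = 4400.0 / 87.12 × 0.85 ≈ 42.9 mL/min
CrCl ≈ 43 mL/min → bracket 10–64 mL/min.
20% of 600 mg = 120 mg

120 mg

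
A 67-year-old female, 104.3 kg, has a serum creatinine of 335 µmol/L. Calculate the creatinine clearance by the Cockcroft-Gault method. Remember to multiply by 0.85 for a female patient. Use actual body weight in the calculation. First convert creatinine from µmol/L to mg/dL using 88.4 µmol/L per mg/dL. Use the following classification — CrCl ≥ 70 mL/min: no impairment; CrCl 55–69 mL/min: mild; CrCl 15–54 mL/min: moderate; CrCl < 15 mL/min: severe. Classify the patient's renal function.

SCr = 335 / 88.4 = 3.79 mg/dL
CrCl = (140 − 67) × 104.3 / (72 × 3.79) × 0.85 = 7613.9 / 272.88 × 0.85 ≈ 23.7 mL/min
24 mL/min falls in the 'moderate' range.

moderate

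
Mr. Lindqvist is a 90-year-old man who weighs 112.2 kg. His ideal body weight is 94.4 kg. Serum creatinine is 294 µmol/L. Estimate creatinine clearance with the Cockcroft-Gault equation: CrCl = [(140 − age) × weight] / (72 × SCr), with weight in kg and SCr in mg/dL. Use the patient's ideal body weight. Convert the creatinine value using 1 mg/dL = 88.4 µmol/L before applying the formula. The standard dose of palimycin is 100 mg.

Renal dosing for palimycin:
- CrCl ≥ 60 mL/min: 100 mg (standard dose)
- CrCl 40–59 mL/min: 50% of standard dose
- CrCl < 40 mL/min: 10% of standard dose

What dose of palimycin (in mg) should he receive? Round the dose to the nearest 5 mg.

SCr = 294 / 88.4 = 3.326 mg/dL
CrCl = (140 − 90) × 94.4 / (72 × 3.326) = 4720.0 / 239.47 ≈ 19.7 mL/min
CrCl ≈ 20 mL/min → bracket < 40 mL/min.
10% of 100 mg = 10 mg

10 mg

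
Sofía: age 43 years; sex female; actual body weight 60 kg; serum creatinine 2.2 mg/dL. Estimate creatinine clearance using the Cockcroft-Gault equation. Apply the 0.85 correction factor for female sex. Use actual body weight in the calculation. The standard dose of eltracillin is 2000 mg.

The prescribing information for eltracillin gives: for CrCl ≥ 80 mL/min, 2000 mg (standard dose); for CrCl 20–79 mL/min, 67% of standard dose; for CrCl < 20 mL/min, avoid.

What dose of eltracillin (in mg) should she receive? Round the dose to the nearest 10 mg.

CrCl = (140 − 43) × 60 / (72 × 2.2) × 0.85 = 5820.0 / 158.40 × 0.85 ≈ 31.2 mL/min
CrCl ≈ 31 mL/min → bracket 20–79 mL/min.
67% of 2000 mg = 1340 mg

1340 mg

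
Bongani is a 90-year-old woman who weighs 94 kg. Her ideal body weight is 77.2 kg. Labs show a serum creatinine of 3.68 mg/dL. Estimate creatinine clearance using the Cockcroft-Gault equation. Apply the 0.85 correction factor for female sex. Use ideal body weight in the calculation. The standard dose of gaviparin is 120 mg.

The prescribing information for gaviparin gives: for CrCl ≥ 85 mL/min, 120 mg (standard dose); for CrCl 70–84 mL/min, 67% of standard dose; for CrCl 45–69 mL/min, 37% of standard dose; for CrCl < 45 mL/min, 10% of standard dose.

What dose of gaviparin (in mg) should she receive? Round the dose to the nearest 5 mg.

10 mg

CrCl = (140 − 90) × 77.2 / (72 × 3.68) × 0.85 = 3860.0 / 264.96 × 0.85 ≈ 12.4 mL/min
CrCl ≈ 12 mL/min → bracket < 45 mL/min.
10% of 120 mg = 12 mg → 10 mg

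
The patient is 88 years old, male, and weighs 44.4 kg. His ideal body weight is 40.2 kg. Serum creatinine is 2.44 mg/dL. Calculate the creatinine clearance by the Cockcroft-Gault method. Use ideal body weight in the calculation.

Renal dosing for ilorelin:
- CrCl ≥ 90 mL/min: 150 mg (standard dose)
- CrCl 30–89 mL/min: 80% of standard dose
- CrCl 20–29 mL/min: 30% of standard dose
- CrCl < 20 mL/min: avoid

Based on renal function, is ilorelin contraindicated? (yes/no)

CrCl = (140 − 88) × 40.2 / (72 × 2.44) = 2090.4 / 175.68 ≈ 11.9 mL/min
CrCl ≈ 12 mL/min, which is < 20 mL/min.

yes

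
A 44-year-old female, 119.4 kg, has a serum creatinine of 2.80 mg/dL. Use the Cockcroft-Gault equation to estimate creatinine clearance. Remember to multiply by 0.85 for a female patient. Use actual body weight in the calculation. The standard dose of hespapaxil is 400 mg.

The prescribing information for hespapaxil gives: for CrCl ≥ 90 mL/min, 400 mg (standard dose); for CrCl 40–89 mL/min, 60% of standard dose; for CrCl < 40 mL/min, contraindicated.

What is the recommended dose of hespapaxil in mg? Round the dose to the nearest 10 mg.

240 mg

CrCl = (140 − 44) × 119.4 / (72 × 2.8) × 0.85 = 11462.4 / 201.60 × 0.85 ≈ 48.3 mL/min
CrCl ≈ 48 mL/min → bracket 40–89 mL/min.
60% of 400 mg = 240 mg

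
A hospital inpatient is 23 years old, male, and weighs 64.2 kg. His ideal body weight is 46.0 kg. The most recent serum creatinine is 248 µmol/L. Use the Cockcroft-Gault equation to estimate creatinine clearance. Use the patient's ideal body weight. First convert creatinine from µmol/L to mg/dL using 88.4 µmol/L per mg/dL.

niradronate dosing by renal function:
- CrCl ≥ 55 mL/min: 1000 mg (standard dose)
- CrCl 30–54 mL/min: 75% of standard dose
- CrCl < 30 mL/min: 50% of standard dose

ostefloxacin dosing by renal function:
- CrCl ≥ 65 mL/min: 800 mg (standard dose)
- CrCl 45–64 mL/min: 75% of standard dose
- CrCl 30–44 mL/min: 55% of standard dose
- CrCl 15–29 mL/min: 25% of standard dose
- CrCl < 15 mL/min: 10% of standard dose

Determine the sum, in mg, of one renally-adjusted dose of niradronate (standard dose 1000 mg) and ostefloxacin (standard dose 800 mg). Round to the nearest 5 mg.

SCr = 248 / 88.4 = 2.805 mg/dL
CrCl = (140 − 23) × 46 / (72 × 2.805) = 5382.0 / 201.96 ≈ 26.6 mL/min
CrCl ≈ 27 mL/min.
niradronate: < 30 mL/min → 50% of 1000 mg = 500 mg.
ostefloxacin: 15–29 mL/min → 25% of 800 mg = 200 mg.
Total = 500 + 200 = 700 mg.

700 mg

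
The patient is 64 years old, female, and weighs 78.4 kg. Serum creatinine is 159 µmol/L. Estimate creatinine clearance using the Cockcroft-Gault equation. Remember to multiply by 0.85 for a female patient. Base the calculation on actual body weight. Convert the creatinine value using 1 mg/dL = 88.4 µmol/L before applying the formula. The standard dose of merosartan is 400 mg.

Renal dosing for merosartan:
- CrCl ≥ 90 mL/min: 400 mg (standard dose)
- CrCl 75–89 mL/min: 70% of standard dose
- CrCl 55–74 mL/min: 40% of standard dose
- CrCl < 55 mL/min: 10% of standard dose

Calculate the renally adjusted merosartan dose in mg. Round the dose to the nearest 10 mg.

SCr = 159 / 88.4 = 1.799 mg/dL
CrCl = (140 − 64) × 78.4 / (72 × 1.799) × 0.85 = 5958.4 / 129.53 × 0.85 ≈ 39.1 mL/min
CrCl ≈ 39 mL/min → bracket < 55 mL/min.
10% of 400 mg = 40 mg

40 mg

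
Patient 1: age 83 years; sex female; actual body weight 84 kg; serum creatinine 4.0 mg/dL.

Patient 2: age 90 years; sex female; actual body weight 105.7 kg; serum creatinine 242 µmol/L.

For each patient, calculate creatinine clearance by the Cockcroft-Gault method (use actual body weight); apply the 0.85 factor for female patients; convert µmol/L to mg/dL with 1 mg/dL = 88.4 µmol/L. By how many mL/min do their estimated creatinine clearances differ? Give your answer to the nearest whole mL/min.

Patient 1: CrCl = (140 − 83) × 84 / (72 × 4) × 0.85 = 4788.0 / 288.00 × 0.85 ≈ 14.1 mL/min
Patient 2: SCr = 242 / 88.4 = 2.738 mg/dL
Patient 2: CrCl = (140 − 90) × 105.7 / (72 × 2.738) × 0.85 = 5285.0 / 197.14 × 0.85 ≈ 22.8 mL/min
|14.1 − 22.8| = 8.7 mL/min

9 mL/min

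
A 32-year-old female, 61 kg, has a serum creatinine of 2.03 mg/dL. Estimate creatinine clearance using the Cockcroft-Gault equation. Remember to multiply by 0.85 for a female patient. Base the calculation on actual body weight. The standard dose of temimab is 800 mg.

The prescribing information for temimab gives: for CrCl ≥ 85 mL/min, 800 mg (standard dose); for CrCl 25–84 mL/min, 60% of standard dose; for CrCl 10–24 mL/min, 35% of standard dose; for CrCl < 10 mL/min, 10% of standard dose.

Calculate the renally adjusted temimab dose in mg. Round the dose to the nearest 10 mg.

CrCl = (140 − 32) × 61 / (72 × 2.03) × 0.85 = 6588.0 / 146.16 × 0.85 ≈ 38.3 mL/min
CrCl ≈ 38 mL/min → bracket 25–84 mL/min.
60% of 800 mg = 480 mg

480 mg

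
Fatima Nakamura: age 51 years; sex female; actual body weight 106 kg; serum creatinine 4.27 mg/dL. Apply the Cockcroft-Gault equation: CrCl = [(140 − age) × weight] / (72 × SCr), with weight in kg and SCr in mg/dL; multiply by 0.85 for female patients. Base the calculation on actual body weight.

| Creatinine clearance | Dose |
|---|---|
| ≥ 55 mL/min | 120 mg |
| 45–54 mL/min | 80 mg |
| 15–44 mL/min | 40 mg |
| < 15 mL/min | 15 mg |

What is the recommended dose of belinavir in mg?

40 mg

CrCl = (140 − 51) × 106 / (72 × 4.27) × 0.85 = 9434.0 / 307.44 × 0.85 ≈ 26.1 mL/min
CrCl ≈ 26 mL/min → bracket 15–44 mL/min.
Dose for this bracket: 40 mg.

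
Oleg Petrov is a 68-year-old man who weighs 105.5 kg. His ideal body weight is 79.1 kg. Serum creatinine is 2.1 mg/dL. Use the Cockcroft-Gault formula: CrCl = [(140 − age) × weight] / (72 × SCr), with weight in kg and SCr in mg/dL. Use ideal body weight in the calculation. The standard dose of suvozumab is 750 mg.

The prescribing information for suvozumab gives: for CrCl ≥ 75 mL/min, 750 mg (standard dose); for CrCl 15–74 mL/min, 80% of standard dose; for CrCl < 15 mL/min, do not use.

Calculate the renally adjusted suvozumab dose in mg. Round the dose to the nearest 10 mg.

600 mg

CrCl = (140 − 68) × 79.1 / (72 × 2.1) = 5695.2 / 151.20 ≈ 37.7 mL/min
CrCl ≈ 38 mL/min → bracket 15–74 mL/min.
80% of 750 mg = 600 mg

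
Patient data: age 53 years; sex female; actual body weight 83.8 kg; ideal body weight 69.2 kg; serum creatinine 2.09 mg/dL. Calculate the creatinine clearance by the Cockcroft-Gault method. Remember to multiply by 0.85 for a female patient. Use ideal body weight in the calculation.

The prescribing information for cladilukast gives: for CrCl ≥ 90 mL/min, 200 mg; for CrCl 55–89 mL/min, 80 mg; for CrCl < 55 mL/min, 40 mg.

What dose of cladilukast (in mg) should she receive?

CrCl = (140 − 53) × 69.2 / (72 × 2.09) × 0.85 = 6020.4 / 150.48 × 0.85 ≈ 34.0 mL/min
CrCl ≈ 34 mL/min → bracket < 55 mL/min.
Dose for this bracket: 40 mg.

40 mg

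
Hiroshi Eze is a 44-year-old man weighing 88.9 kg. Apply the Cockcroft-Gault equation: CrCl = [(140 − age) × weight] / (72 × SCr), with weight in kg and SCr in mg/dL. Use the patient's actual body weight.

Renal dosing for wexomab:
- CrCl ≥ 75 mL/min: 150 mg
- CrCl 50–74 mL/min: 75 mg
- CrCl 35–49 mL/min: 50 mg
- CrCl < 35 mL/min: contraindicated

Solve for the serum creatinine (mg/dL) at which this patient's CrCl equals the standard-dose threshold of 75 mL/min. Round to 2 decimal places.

1.58 mg/dL

Standard dose requires CrCl ≥ 75 mL/min.
Set (140 − 44) × 88.9 / (72 × SCr) = 75
SCr = (140 − 44) × 88.9 / (72 × 75) = 1.580 mg/dL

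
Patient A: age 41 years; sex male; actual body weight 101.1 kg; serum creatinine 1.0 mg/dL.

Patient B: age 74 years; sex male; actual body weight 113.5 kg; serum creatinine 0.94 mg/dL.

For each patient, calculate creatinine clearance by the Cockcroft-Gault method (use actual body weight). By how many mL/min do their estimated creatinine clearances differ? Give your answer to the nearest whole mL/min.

Patient A: CrCl = (140 − 41) × 101.1 / (72 × 1) = 10008.9 / 72.00 ≈ 139.0 mL/min
Patient B: CrCl = (140 − 74) × 113.5 / (72 × 0.94) = 7491.0 / 67.68 ≈ 110.7 mL/min
|139.0 − 110.7| = 28.3 mL/min

28 mL/min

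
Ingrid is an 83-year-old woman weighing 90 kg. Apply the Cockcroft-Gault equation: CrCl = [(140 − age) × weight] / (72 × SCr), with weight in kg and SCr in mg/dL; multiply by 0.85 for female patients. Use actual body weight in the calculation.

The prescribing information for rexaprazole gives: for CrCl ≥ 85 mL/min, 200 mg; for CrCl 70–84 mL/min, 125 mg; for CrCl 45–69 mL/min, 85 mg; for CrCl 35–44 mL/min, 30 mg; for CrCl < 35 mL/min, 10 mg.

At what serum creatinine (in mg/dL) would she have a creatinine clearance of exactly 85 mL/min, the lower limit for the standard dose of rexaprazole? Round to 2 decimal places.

Standard dose requires CrCl ≥ 85 mL/min.
Set (140 − 83) × 90 × 0.85 / (72 × SCr) = 85
SCr = (140 − 83) × 90 × 0.85 / (72 × 85) = 0.713 mg/dL

0.71 mg/dL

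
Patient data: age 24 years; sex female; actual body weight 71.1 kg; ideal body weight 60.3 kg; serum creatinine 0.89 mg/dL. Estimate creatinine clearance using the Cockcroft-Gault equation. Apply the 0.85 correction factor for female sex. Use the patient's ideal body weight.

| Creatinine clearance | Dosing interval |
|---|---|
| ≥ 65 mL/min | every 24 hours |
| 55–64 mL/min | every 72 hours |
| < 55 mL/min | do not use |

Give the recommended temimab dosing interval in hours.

every 24 hours

CrCl = (140 − 24) × 60.3 / (72 × 0.89) × 0.85 = 6994.8 / 64.08 × 0.85 ≈ 92.8 mL/min
CrCl ≈ 93 mL/min → bracket ≥ 65 mL/min → every 24 hours.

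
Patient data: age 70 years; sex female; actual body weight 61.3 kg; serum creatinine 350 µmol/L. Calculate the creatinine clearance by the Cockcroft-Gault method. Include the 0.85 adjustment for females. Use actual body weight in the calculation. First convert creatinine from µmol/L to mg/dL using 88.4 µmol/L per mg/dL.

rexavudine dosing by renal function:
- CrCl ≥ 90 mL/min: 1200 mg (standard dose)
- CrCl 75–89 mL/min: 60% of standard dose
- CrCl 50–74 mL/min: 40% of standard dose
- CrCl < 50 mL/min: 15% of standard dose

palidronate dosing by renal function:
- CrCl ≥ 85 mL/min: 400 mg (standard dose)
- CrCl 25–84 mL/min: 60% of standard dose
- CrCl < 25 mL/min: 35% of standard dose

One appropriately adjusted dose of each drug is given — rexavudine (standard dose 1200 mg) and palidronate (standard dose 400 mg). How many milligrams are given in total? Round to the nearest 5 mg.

320 mg

SCr = 350 / 88.4 = 3.959 mg/dL
CrCl = (140 − 70) × 61.3 / (72 × 3.959) × 0.85 = 4291.0 / 285.05 × 0.85 ≈ 12.8 mL/min
CrCl ≈ 13 mL/min.
rexavudine: < 50 mL/min → 15% of 1200 mg = 180 mg.
palidronate: < 25 mL/min → 35% of 400 mg = 140 mg.
Total = 180 + 140 = 320 mg.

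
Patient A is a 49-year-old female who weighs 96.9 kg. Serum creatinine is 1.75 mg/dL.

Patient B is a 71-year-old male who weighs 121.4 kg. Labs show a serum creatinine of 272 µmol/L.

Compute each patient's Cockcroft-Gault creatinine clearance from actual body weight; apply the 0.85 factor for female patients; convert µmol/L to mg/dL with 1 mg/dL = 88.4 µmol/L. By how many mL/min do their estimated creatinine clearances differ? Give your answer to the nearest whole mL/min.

22 mL/min

Patient A: CrCl = (140 − 49) × 96.9 / (72 × 1.75) × 0.85 = 8817.9 / 126.00 × 0.85 ≈ 59.5 mL/min
Patient B: SCr = 272 / 88.4 = 3.077 mg/dL
Patient B: CrCl = (140 − 71) × 121.4 / (72 × 3.077) = 8376.6 / 221.54 ≈ 37.8 mL/min
|59.5 − 37.8| = 21.7 mL/min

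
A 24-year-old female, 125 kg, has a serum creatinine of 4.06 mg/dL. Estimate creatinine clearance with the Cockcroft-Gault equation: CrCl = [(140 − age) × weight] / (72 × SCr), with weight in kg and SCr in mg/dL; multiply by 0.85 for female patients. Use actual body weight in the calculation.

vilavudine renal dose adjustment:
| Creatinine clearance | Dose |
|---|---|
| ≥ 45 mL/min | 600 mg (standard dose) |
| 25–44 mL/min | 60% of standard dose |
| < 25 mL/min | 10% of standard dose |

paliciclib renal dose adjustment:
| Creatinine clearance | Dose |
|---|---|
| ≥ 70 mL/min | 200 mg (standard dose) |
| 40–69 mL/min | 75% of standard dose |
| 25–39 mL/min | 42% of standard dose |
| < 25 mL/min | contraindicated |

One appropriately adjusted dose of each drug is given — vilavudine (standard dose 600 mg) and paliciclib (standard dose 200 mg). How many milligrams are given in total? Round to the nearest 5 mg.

CrCl = (140 − 24) × 125 / (72 × 4.06) × 0.85 = 14500.0 / 292.32 × 0.85 ≈ 42.2 mL/min
CrCl ≈ 42 mL/min.
vilavudine: 25–44 mL/min → 60% of 600 mg = 360 mg.
paliciclib: 40–69 mL/min → 75% of 200 mg = 150 mg.
Total = 360 + 150 = 510 mg.

510 mg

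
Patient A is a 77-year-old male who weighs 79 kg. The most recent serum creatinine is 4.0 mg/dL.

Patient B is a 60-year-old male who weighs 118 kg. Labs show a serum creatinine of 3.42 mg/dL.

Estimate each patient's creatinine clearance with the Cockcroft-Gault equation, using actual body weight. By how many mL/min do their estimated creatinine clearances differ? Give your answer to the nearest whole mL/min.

21 mL/min

Patient A: CrCl = (140 − 77) × 79 / (72 × 4) = 4977.0 / 288.00 ≈ 17.3 mL/min
Patient B: CrCl = (140 − 60) × 118 / (72 × 3.42) = 9440.0 / 246.24 ≈ 38.3 mL/min
|17.3 − 38.3| = 21.0 mL/min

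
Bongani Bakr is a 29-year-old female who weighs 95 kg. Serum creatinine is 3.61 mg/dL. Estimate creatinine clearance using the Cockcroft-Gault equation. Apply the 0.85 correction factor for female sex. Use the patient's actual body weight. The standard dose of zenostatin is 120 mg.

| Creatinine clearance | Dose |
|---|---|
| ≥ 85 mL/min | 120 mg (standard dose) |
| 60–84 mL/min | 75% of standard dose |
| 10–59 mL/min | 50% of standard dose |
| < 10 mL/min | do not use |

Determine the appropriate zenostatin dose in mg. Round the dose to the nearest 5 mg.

CrCl = (140 − 29) × 95 / (72 × 3.61) × 0.85 = 10545.0 / 259.92 × 0.85 ≈ 34.5 mL/min
CrCl ≈ 34 mL/min → bracket 10–59 mL/min.
50% of 120 mg = 60 mg

60 mg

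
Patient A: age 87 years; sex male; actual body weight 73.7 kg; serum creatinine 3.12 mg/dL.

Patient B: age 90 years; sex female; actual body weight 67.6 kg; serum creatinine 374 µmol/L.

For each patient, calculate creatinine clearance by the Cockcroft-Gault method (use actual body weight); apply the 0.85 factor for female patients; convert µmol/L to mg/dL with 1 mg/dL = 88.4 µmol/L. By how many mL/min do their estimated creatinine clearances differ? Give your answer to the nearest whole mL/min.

8 mL/min

Patient A: CrCl = (140 − 87) × 73.7 / (72 × 3.12) = 3906.1 / 224.64 ≈ 17.4 mL/min
Patient B: SCr = 374 / 88.4 = 4.231 mg/dL
Patient B: CrCl = (140 − 90) × 67.6 / (72 × 4.231) × 0.85 = 3380.0 / 304.63 × 0.85 ≈ 9.4 mL/min
|17.4 − 9.4| = 8.0 mL/min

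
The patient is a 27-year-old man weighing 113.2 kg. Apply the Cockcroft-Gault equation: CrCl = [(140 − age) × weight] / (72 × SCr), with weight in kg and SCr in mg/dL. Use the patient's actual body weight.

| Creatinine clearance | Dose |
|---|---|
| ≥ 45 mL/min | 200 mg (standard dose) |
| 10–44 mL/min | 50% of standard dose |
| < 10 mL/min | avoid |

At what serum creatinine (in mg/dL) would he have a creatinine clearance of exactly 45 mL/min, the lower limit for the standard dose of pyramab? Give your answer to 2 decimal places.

Standard dose requires CrCl ≥ 45 mL/min.
Set (140 − 27) × 113.2 / (72 × SCr) = 45
SCr = (140 − 27) × 113.2 / (72 × 45) = 3.948 mg/dL

3.95 mg/dL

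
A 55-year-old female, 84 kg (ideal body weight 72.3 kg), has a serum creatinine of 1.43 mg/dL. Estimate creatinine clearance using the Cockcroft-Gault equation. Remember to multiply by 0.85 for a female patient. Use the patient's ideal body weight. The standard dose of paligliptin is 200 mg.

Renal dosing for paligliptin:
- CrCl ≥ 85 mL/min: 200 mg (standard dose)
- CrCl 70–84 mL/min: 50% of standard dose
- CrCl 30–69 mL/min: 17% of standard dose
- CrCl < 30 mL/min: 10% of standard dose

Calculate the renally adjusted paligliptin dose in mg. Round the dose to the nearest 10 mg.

CrCl = (140 − 55) × 72.3 / (72 × 1.43) × 0.85 = 6145.5 / 102.96 × 0.85 ≈ 50.7 mL/min
CrCl ≈ 51 mL/min → bracket 30–69 mL/min.
17% of 200 mg = 34 mg → 30 mg

30 mg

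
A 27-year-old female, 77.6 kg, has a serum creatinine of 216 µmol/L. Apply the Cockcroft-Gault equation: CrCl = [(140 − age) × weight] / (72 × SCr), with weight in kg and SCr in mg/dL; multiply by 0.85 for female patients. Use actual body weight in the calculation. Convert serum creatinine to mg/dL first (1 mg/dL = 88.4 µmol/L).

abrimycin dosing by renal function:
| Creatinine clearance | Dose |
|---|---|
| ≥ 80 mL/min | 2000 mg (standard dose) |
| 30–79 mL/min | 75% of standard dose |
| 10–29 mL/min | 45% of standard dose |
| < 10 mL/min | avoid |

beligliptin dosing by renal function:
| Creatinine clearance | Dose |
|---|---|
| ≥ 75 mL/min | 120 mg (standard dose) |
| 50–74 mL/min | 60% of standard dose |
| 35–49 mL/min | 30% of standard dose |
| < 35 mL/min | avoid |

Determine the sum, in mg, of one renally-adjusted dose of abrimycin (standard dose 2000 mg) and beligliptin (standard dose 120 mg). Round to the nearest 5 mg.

SCr = 216 / 88.4 = 2.443 mg/dL
CrCl = (140 − 27) × 77.6 / (72 × 2.443) × 0.85 = 8768.8 / 175.90 × 0.85 ≈ 42.4 mL/min
CrCl ≈ 42 mL/min.
abrimycin: 30–79 mL/min → 75% of 2000 mg = 1500 mg.
beligliptin: 35–49 mL/min → 30% of 120 mg = 36 mg.
Total = 1500 + 36 = 1536 mg.

1535 mg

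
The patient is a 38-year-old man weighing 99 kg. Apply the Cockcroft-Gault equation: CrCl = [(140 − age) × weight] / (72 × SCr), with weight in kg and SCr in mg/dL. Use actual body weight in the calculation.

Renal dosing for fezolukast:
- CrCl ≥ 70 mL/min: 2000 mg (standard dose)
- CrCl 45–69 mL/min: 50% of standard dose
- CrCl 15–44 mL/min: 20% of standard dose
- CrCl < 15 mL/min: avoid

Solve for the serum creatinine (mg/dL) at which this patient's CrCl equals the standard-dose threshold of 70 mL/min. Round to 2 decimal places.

Standard dose requires CrCl ≥ 70 mL/min.
Set (140 − 38) × 99 / (72 × SCr) = 70
SCr = (140 − 38) × 99 / (72 × 70) = 2.004 mg/dL

2.00 mg/dL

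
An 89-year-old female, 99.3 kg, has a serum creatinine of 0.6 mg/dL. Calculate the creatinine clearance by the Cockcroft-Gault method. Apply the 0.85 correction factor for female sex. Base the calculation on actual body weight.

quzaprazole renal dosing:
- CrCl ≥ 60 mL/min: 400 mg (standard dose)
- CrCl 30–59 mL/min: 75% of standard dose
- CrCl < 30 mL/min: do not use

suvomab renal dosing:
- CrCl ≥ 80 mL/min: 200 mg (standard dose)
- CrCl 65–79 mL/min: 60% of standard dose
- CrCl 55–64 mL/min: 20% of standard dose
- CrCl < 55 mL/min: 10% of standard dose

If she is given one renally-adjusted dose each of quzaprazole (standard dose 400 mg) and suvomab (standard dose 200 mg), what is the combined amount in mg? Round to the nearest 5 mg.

CrCl = (140 − 89) × 99.3 / (72 × 0.6) × 0.85 = 5064.3 / 43.20 × 0.85 ≈ 99.6 mL/min
CrCl ≈ 100 mL/min.
quzaprazole: ≥ 60 mL/min → 100% of 400 mg = 400 mg.
suvomab: ≥ 80 mL/min → 100% of 200 mg = 200 mg.
Total = 400 + 200 = 600 mg.

600 mg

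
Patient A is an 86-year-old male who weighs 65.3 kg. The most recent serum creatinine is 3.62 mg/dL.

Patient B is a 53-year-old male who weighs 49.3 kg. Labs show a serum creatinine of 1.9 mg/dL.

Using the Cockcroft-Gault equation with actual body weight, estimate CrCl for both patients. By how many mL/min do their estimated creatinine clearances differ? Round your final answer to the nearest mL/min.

18 mL/min

Patient A: CrCl = (140 − 86) × 65.3 / (72 × 3.62) = 3526.2 / 260.64 ≈ 13.5 mL/min
Patient B: CrCl = (140 − 53) × 49.3 / (72 × 1.9) = 4289.1 / 136.80 ≈ 31.4 mL/min
|13.5 − 31.4| = 17.9 mL/min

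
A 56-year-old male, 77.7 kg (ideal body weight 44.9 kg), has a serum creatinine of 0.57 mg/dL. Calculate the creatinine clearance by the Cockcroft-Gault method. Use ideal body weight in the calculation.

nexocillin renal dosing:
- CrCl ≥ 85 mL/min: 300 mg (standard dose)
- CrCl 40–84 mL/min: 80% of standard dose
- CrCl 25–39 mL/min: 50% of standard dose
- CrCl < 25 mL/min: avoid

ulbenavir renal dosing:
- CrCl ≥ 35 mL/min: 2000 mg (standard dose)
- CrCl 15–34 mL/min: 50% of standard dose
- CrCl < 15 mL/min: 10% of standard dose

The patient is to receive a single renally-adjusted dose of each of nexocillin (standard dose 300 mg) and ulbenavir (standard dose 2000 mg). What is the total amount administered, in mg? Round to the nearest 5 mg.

2300 mg

CrCl = (140 − 56) × 44.9 / (72 × 0.57) = 3771.6 / 41.04 ≈ 91.9 mL/min
CrCl ≈ 92 mL/min.
nexocillin: ≥ 85 mL/min → 100% of 300 mg = 300 mg.
ulbenavir: ≥ 35 mL/min → 100% of 2000 mg = 2000 mg.
Total = 300 + 2000 = 2300 mg.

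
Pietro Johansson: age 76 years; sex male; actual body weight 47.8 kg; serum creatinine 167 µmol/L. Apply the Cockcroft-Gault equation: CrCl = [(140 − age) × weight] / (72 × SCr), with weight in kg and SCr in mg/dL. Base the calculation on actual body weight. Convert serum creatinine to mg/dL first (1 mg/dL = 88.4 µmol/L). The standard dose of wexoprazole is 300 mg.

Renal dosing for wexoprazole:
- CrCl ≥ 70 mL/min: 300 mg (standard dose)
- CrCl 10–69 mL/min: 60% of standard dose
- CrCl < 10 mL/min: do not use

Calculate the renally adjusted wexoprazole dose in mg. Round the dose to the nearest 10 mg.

180 mg

SCr = 167 / 88.4 = 1.889 mg/dL
CrCl = (140 − 76) × 47.8 / (72 × 1.889) = 3059.2 / 136.01 ≈ 22.5 mL/min
CrCl ≈ 22 mL/min → bracket 10–69 mL/min.
60% of 300 mg = 180 mg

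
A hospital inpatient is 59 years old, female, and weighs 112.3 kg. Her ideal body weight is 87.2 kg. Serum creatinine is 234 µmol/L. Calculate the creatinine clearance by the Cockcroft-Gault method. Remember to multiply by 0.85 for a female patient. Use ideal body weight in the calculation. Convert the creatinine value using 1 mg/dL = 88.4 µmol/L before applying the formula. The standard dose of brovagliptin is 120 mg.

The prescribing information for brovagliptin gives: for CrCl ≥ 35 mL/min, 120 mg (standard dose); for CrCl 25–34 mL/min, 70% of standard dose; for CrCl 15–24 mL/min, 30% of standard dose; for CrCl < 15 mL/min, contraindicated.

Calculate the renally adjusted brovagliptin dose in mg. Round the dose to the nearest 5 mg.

85 mg

SCr = 234 / 88.4 = 2.647 mg/dL
CrCl = (140 − 59) × 87.2 / (72 × 2.647) × 0.85 = 7063.2 / 190.58 × 0.85 ≈ 31.5 mL/min
CrCl ≈ 32 mL/min → bracket 25–34 mL/min.
70% of 120 mg = 84 mg → 85 mg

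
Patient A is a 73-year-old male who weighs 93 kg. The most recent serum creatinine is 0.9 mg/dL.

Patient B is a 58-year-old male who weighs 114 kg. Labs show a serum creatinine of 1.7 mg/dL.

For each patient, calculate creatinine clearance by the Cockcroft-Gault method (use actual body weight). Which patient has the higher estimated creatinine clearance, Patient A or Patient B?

Patient A

Patient A: CrCl = (140 − 73) × 93 / (72 × 0.9) = 6231.0 / 64.80 ≈ 96.2 mL/min
Patient B: CrCl = (140 − 58) × 114 / (72 × 1.7) = 9348.0 / 122.40 ≈ 76.4 mL/min
96.2 vs 76.4 mL/min → Patient A is higher.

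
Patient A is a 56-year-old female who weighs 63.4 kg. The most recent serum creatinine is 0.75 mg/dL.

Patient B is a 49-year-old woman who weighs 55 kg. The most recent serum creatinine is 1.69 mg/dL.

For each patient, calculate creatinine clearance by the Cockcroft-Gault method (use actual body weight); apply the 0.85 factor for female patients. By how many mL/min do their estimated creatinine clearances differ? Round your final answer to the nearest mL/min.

49 mL/min

Patient A: CrCl = (140 − 56) × 63.4 / (72 × 0.75) × 0.85 = 5325.6 / 54.00 × 0.85 ≈ 83.8 mL/min
Patient B: CrCl = (140 − 49) × 55 / (72 × 1.69) × 0.85 = 5005.0 / 121.68 × 0.85 ≈ 35.0 mL/min
|83.8 − 35.0| = 48.8 mL/min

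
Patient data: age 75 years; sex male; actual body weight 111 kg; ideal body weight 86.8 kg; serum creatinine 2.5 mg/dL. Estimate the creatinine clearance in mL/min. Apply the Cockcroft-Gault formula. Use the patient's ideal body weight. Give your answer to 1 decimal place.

CrCl = (140 − 75) × 86.8 / (72 × 2.5) = 5642.0 / 180.00 ≈ 31.3 mL/min

31.3 mL/min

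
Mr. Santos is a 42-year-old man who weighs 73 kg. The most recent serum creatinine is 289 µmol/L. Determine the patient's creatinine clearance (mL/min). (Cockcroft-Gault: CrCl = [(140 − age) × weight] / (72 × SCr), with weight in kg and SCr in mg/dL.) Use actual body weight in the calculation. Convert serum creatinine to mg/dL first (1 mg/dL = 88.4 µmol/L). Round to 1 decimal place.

SCr = 289 / 88.4 = 3.269 mg/dL
CrCl = (140 − 42) × 73 / (72 × 3.269) = 7154.0 / 235.37 ≈ 30.4 mL/min

30.4 mL/min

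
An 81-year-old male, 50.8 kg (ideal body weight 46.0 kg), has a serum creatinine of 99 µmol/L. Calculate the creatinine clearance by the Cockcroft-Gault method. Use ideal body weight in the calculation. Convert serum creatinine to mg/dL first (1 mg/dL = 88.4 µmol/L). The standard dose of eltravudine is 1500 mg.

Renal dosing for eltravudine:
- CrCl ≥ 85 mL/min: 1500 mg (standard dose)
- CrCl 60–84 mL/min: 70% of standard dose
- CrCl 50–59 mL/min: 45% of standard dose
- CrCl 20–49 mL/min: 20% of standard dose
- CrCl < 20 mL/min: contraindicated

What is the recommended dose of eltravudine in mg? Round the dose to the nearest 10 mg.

300 mg

SCr = 99 / 88.4 = 1.12 mg/dL
CrCl = (140 − 81) × 46 / (72 × 1.12) = 2714.0 / 80.64 ≈ 33.7 mL/min
CrCl ≈ 34 mL/min → bracket 20–49 mL/min.
20% of 1500 mg = 300 mg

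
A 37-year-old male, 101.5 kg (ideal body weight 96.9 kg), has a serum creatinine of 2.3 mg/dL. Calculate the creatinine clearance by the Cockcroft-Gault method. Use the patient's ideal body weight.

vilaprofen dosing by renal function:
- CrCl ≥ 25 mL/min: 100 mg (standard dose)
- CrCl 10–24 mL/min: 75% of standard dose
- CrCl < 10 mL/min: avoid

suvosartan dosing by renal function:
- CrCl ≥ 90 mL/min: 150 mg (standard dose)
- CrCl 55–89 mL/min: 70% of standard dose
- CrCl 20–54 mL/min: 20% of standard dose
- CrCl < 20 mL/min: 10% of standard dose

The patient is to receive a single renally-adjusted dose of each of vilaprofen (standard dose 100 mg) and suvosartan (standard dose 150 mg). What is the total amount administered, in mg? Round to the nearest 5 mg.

CrCl = (140 − 37) × 96.9 / (72 × 2.3) = 9980.7 / 165.60 ≈ 60.3 mL/min
CrCl ≈ 60 mL/min.
vilaprofen: ≥ 25 mL/min → 100% of 100 mg = 100 mg.
suvosartan: 55–89 mL/min → 70% of 150 mg = 105 mg.
Total = 100 + 105 = 205 mg.

205 mg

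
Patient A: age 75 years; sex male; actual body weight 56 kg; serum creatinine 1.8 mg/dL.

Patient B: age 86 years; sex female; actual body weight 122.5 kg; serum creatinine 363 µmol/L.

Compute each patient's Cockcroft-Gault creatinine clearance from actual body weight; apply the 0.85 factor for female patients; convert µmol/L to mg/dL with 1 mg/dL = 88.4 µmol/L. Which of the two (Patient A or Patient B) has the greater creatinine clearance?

Patient A: CrCl = (140 − 75) × 56 / (72 × 1.8) = 3640.0 / 129.60 ≈ 28.1 mL/min
Patient B: SCr = 363 / 88.4 = 4.106 mg/dL
Patient B: CrCl = (140 − 86) × 122.5 / (72 × 4.106) × 0.85 = 6615.0 / 295.63 × 0.85 ≈ 19.0 mL/min
28.1 vs 19.0 mL/min → Patient A is higher.

Patient A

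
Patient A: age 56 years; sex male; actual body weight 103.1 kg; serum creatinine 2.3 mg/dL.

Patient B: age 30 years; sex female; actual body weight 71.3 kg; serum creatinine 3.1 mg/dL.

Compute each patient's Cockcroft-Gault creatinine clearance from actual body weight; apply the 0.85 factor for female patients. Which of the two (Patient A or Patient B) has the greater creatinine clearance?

Patient A

Patient A: CrCl = (140 − 56) × 103.1 / (72 × 2.3) = 8660.4 / 165.60 ≈ 52.3 mL/min
Patient B: CrCl = (140 − 30) × 71.3 / (72 × 3.1) × 0.85 = 7843.0 / 223.20 × 0.85 ≈ 29.9 mL/min
52.3 vs 29.9 mL/min → Patient A is higher.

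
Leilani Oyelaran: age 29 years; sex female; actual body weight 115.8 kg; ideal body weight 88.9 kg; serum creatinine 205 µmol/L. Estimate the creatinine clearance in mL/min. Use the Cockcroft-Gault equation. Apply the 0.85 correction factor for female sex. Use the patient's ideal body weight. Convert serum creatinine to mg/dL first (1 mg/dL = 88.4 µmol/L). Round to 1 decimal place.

SCr = 205 / 88.4 = 2.319 mg/dL
CrCl = (140 − 29) × 88.9 / (72 × 2.319) × 0.85 = 9867.9 / 166.97 × 0.85 ≈ 50.2 mL/min

50.2 mL/min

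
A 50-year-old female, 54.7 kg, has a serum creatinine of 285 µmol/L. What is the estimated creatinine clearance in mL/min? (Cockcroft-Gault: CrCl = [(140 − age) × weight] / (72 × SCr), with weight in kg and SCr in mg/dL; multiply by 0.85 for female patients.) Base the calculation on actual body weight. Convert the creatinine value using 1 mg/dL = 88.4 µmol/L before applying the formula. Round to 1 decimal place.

18.0 mL/min

SCr = 285 / 88.4 = 3.224 mg/dL
CrCl = (140 − 50) × 54.7 / (72 × 3.224) × 0.85 = 4923.0 / 232.13 × 0.85 ≈ 18.0 mL/min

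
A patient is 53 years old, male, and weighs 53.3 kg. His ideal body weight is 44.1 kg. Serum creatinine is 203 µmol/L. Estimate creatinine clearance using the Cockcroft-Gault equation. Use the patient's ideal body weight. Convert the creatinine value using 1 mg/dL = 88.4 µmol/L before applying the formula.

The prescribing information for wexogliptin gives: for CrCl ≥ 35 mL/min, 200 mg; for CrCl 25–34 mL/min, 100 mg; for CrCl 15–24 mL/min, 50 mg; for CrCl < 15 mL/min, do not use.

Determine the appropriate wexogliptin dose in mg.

SCr = 203 / 88.4 = 2.296 mg/dL
CrCl = (140 − 53) × 44.1 / (72 × 2.296) = 3836.7 / 165.31 ≈ 23.2 mL/min
CrCl ≈ 23 mL/min → bracket 15–24 mL/min.
Dose for this bracket: 50 mg.

50 mg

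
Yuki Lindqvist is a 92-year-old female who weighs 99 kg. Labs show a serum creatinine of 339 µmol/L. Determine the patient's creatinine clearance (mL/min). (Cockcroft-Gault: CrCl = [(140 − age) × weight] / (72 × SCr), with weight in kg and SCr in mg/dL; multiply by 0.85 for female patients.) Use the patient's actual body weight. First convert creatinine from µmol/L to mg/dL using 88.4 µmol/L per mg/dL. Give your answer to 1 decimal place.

SCr = 339 / 88.4 = 3.835 mg/dL
CrCl = (140 − 92) × 99 / (72 × 3.835) × 0.85 = 4752.0 / 276.12 × 0.85 ≈ 14.6 mL/min

14.6 mL/min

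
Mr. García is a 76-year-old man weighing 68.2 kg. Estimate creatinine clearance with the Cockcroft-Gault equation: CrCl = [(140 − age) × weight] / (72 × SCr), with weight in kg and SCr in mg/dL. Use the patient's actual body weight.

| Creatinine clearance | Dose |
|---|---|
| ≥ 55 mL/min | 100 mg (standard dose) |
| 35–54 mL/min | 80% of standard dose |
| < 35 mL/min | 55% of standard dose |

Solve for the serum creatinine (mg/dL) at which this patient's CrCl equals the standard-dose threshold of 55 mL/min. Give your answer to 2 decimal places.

1.10 mg/dL

Standard dose requires CrCl ≥ 55 mL/min.
Set (140 − 76) × 68.2 / (72 × SCr) = 55
SCr = (140 − 76) × 68.2 / (72 × 55) = 1.102 mg/dL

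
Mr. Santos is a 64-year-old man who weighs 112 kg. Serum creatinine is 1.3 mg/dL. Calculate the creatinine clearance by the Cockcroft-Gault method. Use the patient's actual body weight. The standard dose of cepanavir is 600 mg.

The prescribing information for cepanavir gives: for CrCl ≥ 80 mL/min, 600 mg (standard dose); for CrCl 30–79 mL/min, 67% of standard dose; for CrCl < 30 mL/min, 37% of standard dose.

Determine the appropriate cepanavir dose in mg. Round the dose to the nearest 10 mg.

CrCl = (140 − 64) × 112 / (72 × 1.3) = 8512.0 / 93.60 ≈ 90.9 mL/min
CrCl ≈ 91 mL/min → bracket ≥ 80 mL/min.
100% of 600 mg = 600 mg

600 mg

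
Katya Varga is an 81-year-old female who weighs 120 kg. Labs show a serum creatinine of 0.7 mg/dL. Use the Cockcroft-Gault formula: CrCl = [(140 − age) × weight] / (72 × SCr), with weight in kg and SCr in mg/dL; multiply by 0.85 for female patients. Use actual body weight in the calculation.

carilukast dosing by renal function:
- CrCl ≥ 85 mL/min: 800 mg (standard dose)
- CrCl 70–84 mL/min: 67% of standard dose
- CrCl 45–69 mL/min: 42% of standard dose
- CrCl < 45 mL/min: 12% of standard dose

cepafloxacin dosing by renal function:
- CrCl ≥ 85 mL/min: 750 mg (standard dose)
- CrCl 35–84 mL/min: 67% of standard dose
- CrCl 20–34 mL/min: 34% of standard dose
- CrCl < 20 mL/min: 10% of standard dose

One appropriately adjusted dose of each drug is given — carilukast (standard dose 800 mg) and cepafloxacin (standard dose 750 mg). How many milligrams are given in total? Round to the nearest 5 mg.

CrCl = (140 − 81) × 120 / (72 × 0.7) × 0.85 = 7080.0 / 50.40 × 0.85 ≈ 119.4 mL/min
CrCl ≈ 119 mL/min.
carilukast: ≥ 85 mL/min → 100% of 800 mg = 800 mg.
cepafloxacin: ≥ 85 mL/min → 100% of 750 mg = 750 mg.
Total = 800 + 750 = 1550 mg.

1550 mg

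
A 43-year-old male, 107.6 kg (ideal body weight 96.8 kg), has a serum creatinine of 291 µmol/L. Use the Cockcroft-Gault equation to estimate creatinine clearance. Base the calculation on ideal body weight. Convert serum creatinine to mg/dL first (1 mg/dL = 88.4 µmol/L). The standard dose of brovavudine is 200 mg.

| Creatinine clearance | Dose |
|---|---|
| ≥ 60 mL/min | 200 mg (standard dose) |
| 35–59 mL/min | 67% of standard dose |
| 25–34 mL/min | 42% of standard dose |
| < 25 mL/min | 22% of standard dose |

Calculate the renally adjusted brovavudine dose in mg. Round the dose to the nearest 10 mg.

130 mg

SCr = 291 / 88.4 = 3.292 mg/dL
CrCl = (140 − 43) × 96.8 / (72 × 3.292) = 9389.6 / 237.02 ≈ 39.6 mL/min
CrCl ≈ 40 mL/min → bracket 35–59 mL/min.
67% of 200 mg = 134 mg → 130 mg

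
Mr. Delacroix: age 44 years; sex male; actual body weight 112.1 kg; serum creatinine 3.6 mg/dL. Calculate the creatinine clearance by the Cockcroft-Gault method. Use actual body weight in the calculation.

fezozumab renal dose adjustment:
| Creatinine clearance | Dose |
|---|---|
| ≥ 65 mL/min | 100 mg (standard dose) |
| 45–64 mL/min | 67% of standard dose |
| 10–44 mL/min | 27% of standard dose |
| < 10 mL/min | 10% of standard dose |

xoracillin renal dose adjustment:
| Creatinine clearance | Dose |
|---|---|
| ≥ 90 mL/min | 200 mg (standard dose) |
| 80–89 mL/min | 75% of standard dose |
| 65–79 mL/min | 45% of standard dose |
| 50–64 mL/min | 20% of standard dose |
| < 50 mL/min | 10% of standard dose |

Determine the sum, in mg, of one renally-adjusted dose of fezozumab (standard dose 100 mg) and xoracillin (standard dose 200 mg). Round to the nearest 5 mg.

45 mg

CrCl = (140 − 44) × 112.1 / (72 × 3.6) = 10761.6 / 259.20 ≈ 41.5 mL/min
CrCl ≈ 42 mL/min.
fezozumab: 10–44 mL/min → 27% of 100 mg = 27 mg.
xoracillin: < 50 mL/min → 10% of 200 mg = 20 mg.
Total = 27 + 20 = 47 mg.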